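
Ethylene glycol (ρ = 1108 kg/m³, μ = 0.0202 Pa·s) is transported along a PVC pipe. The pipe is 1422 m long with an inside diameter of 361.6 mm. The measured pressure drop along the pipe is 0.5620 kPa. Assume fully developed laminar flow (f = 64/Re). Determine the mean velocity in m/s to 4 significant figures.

V ≈ 0.07995 m/s

For laminar flow, f = 64/Re with Re = ρVD/μ, so Darcy-Weisbach reduces to ΔP = 32μLV/D². Solving for V: V = ΔP·D²/(32μL) = 562·(0.3616)²/(32·0.0202·1422) = 0.07995 m/s.
Check: Re = ρVD/μ = 1108·0.07995·0.3616/0.0202 = 1586 < 2300, so the laminar assumption holds.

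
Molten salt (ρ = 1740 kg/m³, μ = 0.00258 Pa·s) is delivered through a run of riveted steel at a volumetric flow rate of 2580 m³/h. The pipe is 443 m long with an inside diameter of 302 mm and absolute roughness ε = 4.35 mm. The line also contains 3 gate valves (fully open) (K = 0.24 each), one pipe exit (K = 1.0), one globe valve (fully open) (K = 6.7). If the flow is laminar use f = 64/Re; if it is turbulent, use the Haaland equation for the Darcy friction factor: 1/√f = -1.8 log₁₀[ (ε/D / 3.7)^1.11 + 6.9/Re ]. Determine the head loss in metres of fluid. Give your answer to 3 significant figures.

Q = 2580 m³/h = 2580/3600 = 0.7167 m³/s.
Cross-sectional area A = πD²/4 = π(0.302)²/4 = 0.07163 m²; mean velocity V = Q/A = 0.7167/0.07163 = 10 m/s.
Reynolds number Re = ρVD/μ = 1740 · 10 · 0.302 / 0.00258 = 2.038e+06.
Re > 4000 → turbulent. Relative roughness ε/D = 0.00435/0.302 = 0.0144. Haaland: 1/√f = -1.8 log₁₀[(0.0144/3.7)^1.11 + 6.9/2.038e+06] = -1.8 log₁₀[0.00211 + 3.39e-06] = 4.813, so f = 0.04316.
Total minor-loss coefficient ΣK = 3·0.24 + 1·1 + 1·6.7 = 8.42.
ΔP = [f·L/D + ΣK]·(ρV²/2) = [0.04316·443/0.302 + 8.42]·(1740·10²/2) = [63.31 + 8.42]·8.709e+04 = 6.247e+06 Pa.
Head loss h_f = ΔP/(ρg) = 6.247e+06/(1740·9.81) = 366 m.

h_f ≈ 366 m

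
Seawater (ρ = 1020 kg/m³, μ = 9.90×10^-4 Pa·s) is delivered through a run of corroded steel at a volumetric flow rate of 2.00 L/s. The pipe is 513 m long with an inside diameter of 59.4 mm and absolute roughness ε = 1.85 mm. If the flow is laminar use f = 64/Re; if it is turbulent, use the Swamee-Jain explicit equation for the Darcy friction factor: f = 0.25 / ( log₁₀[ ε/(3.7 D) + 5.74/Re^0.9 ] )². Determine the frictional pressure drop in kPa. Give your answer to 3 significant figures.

Q = 2.00 L/s = 2.00/1000 = 0.002 m³/s.
Cross-sectional area A = πD²/4 = π(0.0594)²/4 = 0.002771 m²; mean velocity V = Q/A = 0.002/0.002771 = 0.7217 m/s.
Reynolds number Re = ρVD/μ = 1020 · 0.7217 · 0.0594 / 0.00099 = 4.417e+04.
Re > 4000 → turbulent. Relative roughness ε/D = 0.00185/0.0594 = 0.0311. Swamee-Jain: f = 0.25/(log₁₀[0.0311/3.7 + 5.74/4.417e+04^0.9])² = 0.25/(log₁₀[0.00842 + 0.000379])² = 0.25/(-2.056)² = 0.05916.
Darcy-Weisbach: ΔP = f(L/D)(ρV²/2) = 0.05916·(513/0.0594)·(1020·0.7217²/2) = 0.05916·8636·265.6 = 1.357e+05 Pa.
ΔP = 1.357e+05 Pa = 136 kPa.

ΔP ≈ 136 kPa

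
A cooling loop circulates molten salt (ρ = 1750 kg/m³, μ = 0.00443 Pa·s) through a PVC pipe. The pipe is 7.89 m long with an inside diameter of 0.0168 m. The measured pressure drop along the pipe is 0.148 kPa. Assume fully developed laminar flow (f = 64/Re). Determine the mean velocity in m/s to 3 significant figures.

For laminar flow, f = 64/Re with Re = ρVD/μ, so Darcy-Weisbach reduces to ΔP = 32μLV/D². Solving for V: V = ΔP·D²/(32μL) = 148·(0.0168)²/(32·0.00443·7.89) = 0.03735 m/s.
Check: Re = ρVD/μ = 1750·0.03735·0.0168/0.00443 = 247.9 < 2300, so the laminar assumption holds.

V ≈ 0.0373 m/s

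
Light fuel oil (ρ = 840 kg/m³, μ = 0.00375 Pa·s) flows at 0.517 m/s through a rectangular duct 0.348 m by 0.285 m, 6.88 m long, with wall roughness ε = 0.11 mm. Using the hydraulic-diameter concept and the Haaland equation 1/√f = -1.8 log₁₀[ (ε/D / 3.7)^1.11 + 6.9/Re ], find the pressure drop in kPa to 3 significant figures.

ΔP ≈ 0.0571 kPa

Hydraulic diameter D_h = 4A/P = 4·(0.348·0.285)/(2·(0.348+0.285)) = 0.3967/1.266 = 0.3134 m.
Re = ρVD_h/μ = 840·0.517·0.3134/0.00375 = 3.629e+04.
ε/D_h = 0.00011/0.3134 = 0.000351; Haaland gives 1/√f = -1.8 log₁₀[3.42e-05+0.00019] = 6.568, so f = 0.02318.
ΔP = f(L/D_h)(ρV²/2) = 0.02318·6.88/0.3134·112.3 = 57.13 Pa.
ΔP = 0.0571 kPa.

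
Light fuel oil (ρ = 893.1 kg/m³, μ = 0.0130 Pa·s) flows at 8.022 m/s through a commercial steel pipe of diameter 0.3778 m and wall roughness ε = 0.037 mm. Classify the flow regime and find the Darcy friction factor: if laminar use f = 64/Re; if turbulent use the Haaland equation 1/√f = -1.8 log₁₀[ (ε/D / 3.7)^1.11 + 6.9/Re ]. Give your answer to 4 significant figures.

Re = ρVD/μ = 893.1·8.022·0.3778/0.013 = 2.082e+05.
Re > 4000 → turbulent. ε/D = 3.7e-05/0.3778 = 9.79e-05; Haaland: 1/√f = -1.8 log₁₀[8.3e-06 + 3.31e-05] = 7.889, so f = 0.01607.

f ≈ 0.01607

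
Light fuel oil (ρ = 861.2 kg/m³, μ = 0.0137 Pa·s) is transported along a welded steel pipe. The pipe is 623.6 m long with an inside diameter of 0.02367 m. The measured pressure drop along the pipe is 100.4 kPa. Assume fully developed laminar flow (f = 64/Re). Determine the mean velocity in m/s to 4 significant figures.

V ≈ 0.2058 m/s

For laminar flow, f = 64/Re with Re = ρVD/μ, so Darcy-Weisbach reduces to ΔP = 32μLV/D². Solving for V: V = ΔP·D²/(32μL) = 1.004e+05·(0.02367)²/(32·0.0137·623.6) = 0.2058 m/s.
Check: Re = ρVD/μ = 861.2·0.2058·0.02367/0.0137 = 306.2 < 2300, so the laminar assumption holds.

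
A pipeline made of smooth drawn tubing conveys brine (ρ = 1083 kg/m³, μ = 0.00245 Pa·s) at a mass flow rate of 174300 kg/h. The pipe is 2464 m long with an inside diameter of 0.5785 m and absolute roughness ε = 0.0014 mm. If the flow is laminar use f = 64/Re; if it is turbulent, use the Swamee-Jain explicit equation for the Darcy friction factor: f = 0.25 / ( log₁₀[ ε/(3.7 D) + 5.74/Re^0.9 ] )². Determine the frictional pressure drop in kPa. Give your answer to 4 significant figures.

ṁ = 174300 kg/h = 174300/3600 = 48.42 kg/s.
A = πD²/4 = π(0.5785)²/4 = 0.2628 m²; mean velocity V = ṁ/(ρA) = 48.42/(1083 · 0.2628) = 0.1701 m/s.
Reynolds number Re = ρVD/μ = 1083 · 0.1701 · 0.5785 / 0.00245 = 4.349e+04.
Re > 4000 → turbulent. Relative roughness ε/D = 1.4e-06/0.5785 = 2.42e-06. Swamee-Jain: f = 0.25/(log₁₀[2.42e-06/3.7 + 5.74/4.349e+04^0.9])² = 0.25/(log₁₀[6.54e-07 + 0.000384])² = 0.25/(-3.415)² = 0.02144.
Darcy-Weisbach: ΔP = f(L/D)(ρV²/2) = 0.02144·(2464/0.5785)·(1083·0.1701²/2) = 0.02144·4259·15.67 = 1430 Pa.
ΔP = 1430 Pa = 1.430 kPa.

ΔP ≈ 1.430 kPa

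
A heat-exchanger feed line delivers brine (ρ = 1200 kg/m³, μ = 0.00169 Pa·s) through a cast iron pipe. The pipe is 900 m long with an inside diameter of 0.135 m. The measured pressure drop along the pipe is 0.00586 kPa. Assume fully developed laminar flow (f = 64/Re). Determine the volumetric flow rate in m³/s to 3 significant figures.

Q ≈ 3.14×10^-5 m³/s

For laminar flow, f = 64/Re with Re = ρVD/μ, so Darcy-Weisbach reduces to ΔP = 32μLV/D². Solving for V: V = ΔP·D²/(32μL) = 5.86·(0.135)²/(32·0.00169·900) = 0.002194 m/s.
Check: Re = ρVD/μ = 1200·0.002194·0.135/0.00169 = 210.3 < 2300, so the laminar assumption holds.
Q = V·A = 0.002194·(π/4·0.135²) = 3.141e-05 m³/s = 3.14×10^-5 m³/s.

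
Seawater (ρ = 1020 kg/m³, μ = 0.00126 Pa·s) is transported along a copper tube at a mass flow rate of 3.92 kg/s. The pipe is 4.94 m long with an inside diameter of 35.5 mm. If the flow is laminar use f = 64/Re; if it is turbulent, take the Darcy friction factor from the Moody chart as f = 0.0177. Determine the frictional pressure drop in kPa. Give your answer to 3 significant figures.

A = πD²/4 = π(0.0355)²/4 = 0.0009898 m²; mean velocity V = ṁ/(ρA) = 3.92/(1020 · 0.0009898) = 3.883 m/s.
Reynolds number Re = ρVD/μ = 1020 · 3.883 · 0.0355 / 0.00126 = 1.116e+05.
Re > 4000 → turbulent; use the Moody-chart value f = 0.0177.
Darcy-Weisbach: ΔP = f(L/D)(ρV²/2) = 0.0177·(4.94/0.0355)·(1020·3.883²/2) = 0.0177·139.2·7689 = 1.894e+04 Pa.
ΔP = 1.894e+04 Pa = 18.9 kPa.

ΔP ≈ 18.9 kPa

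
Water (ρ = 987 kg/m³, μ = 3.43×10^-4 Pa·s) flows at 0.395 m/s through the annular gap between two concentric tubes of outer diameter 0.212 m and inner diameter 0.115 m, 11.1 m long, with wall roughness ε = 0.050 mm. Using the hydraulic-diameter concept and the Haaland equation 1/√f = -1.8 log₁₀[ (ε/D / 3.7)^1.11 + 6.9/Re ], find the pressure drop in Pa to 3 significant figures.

Hydraulic diameter D_h = 4A/P = D_o - D_i = 0.212 - 0.115 = 0.097 m.
Re = ρVD_h/μ = 987·0.395·0.097/0.000343 = 1.103e+05.
ε/D_h = 5e-05/0.097 = 0.000515; Haaland gives 1/√f = -1.8 log₁₀[5.25e-05+6.26e-05] = 7.09, so f = 0.01989.
ΔP = f(L/D_h)(ρV²/2) = 0.01989·11.1/0.097·77 = 175.3 Pa.

ΔP ≈ 175 Pa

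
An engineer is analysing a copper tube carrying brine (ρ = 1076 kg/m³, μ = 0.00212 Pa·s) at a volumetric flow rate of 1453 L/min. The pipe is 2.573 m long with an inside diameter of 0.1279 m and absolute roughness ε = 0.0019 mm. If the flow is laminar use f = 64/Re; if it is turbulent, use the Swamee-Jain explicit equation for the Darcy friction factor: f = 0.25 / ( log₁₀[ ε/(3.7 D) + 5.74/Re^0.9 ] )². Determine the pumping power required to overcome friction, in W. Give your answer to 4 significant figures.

Q = 1453 L/min = 1453/60000 = 0.02422 m³/s.
Cross-sectional area A = πD²/4 = π(0.1279)²/4 = 0.01285 m²; mean velocity V = Q/A = 0.02422/0.01285 = 1.885 m/s.
Reynolds number Re = ρVD/μ = 1076 · 1.885 · 0.1279 / 0.00212 = 1.224e+05.
Re > 4000 → turbulent. Relative roughness ε/D = 1.9e-06/0.1279 = 1.49e-05. Swamee-Jain: f = 0.25/(log₁₀[1.49e-05/3.7 + 5.74/1.224e+05^0.9])² = 0.25/(log₁₀[4.01e-06 + 0.000151])² = 0.25/(-3.809)² = 0.01724.
Darcy-Weisbach: ΔP = f(L/D)(ρV²/2) = 0.01724·(2.573/0.1279)·(1076·1.885²/2) = 0.01724·20.12·1911 = 662.7 Pa.
Pumping power P = QΔP = 0.02422·662.7 = 16.049 W = 16.05 W.

P ≈ 16.05 W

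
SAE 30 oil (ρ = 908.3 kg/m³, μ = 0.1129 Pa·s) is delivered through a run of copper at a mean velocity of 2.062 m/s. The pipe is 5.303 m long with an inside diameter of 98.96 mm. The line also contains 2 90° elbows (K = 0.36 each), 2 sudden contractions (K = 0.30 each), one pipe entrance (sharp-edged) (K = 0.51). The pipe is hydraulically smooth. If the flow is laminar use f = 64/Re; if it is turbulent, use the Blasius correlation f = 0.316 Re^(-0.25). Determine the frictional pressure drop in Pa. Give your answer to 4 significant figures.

Reynolds number Re = ρVD/μ = 908.3 · 2.062 · 0.09896 / 0.113 = 1642.
Re < 2300 → laminar flow, so f = 64/Re = 64/1642 = 0.03898 (the turbulent correlation is not needed).
Total minor-loss coefficient ΣK = 2·0.36 + 2·0.3 + 1·0.51 = 1.83.
ΔP = [f·L/D + ΣK]·(ρV²/2) = [0.03898·5.303/0.09896 + 1.83]·(908.3·2.062²/2) = [2.089 + 1.83]·1931 = 7568 Pa.

ΔP ≈ 7568 Pa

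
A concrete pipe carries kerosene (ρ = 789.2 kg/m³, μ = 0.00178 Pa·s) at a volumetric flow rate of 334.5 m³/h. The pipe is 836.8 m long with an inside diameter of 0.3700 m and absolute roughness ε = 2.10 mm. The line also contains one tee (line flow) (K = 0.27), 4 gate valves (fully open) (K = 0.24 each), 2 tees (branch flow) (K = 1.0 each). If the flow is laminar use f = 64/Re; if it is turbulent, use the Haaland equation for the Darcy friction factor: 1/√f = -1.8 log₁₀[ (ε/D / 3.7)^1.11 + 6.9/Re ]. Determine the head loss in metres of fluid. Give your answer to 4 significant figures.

h_f ≈ 2.894 m

Q = 334.5 m³/h = 334.5/3600 = 0.09292 m³/s.
Cross-sectional area A = πD²/4 = π(0.37)²/4 = 0.1075 m²; mean velocity V = Q/A = 0.09292/0.1075 = 0.8642 m/s.
Reynolds number Re = ρVD/μ = 789.2 · 0.8642 · 0.37 / 0.00178 = 1.418e+05.
Re > 4000 → turbulent. Relative roughness ε/D = 0.0021/0.37 = 0.00568. Haaland: 1/√f = -1.8 log₁₀[(0.00568/3.7)^1.11 + 6.9/1.418e+05] = -1.8 log₁₀[0.000752 + 4.87e-05] = 5.574, so f = 0.03219.
Total minor-loss coefficient ΣK = 1·0.27 + 4·0.24 + 2·1 = 3.23.
ΔP = [f·L/D + ΣK]·(ρV²/2) = [0.03219·836.8/0.37 + 3.23]·(789.2·0.8642²/2) = [72.8 + 3.23]·294.7 = 2.24e+04 Pa.
Head loss h_f = ΔP/(ρg) = 2.24e+04/(789.2·9.81) = 2.894 m.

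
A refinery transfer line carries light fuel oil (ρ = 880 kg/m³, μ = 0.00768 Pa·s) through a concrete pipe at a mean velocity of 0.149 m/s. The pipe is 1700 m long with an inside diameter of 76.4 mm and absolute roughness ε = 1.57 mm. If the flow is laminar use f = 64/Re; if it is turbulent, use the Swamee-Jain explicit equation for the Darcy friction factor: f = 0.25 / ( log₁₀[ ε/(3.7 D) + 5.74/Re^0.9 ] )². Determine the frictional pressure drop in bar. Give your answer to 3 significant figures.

Reynolds number Re = ρVD/μ = 880 · 0.149 · 0.0764 / 0.00768 = 1304.
Re < 2300 → laminar flow, so f = 64/Re = 64/1304 = 0.04907 (the turbulent correlation is not needed).
Darcy-Weisbach: ΔP = f(L/D)(ρV²/2) = 0.04907·(1700/0.0764)·(880·0.149²/2) = 0.04907·2.225e+04·9.768 = 1.066e+04 Pa.
ΔP = 1.066e+04 Pa = 0.107 bar.

ΔP ≈ 0.107 bar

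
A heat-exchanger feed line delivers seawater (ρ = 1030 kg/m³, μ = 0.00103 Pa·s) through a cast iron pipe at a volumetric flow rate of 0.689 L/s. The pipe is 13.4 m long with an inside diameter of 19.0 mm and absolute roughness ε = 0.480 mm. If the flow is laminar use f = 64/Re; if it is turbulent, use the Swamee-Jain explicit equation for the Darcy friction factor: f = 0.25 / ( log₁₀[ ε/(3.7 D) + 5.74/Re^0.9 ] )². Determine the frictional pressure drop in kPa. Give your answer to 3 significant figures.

Q = 0.689 L/s = 0.689/1000 = 0.000689 m³/s.
Cross-sectional area A = πD²/4 = π(0.019)²/4 = 0.0002835 m²; mean velocity V = Q/A = 0.000689/0.0002835 = 2.43 m/s.
Reynolds number Re = ρVD/μ = 1030 · 2.43 · 0.019 / 0.00103 = 4.617e+04.
Re > 4000 → turbulent. Relative roughness ε/D = 0.00048/0.019 = 0.0253. Swamee-Jain: f = 0.25/(log₁₀[0.0253/3.7 + 5.74/4.617e+04^0.9])² = 0.25/(log₁₀[0.00683 + 0.000364])² = 0.25/(-2.143)² = 0.05443.
Darcy-Weisbach: ΔP = f(L/D)(ρV²/2) = 0.05443·(13.4/0.019)·(1030·2.43²/2) = 0.05443·705.3·3041 = 1.167e+05 Pa.
ΔP = 1.167e+05 Pa = 117 kPa.

ΔP ≈ 117 kPa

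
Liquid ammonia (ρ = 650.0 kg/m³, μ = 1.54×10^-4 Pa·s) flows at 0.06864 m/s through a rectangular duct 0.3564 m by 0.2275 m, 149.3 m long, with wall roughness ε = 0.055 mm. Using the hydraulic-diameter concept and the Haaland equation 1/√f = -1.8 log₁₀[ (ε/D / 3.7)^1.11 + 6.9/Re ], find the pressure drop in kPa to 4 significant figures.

Hydraulic diameter D_h = 4A/P = 4·(0.3564·0.2275)/(2·(0.3564+0.2275)) = 0.3243/1.168 = 0.2777 m.
Re = ρVD_h/μ = 650·0.06864·0.2777/0.000154 = 8.046e+04.
ε/D_h = 5.5e-05/0.2777 = 0.000198; Haaland gives 1/√f = -1.8 log₁₀[1.81e-05+8.58e-05] = 7.17, so f = 0.01945.
ΔP = f(L/D_h)(ρV²/2) = 0.01945·149.3/0.2777·1.531 = 16.01 Pa.
ΔP = 0.01601 kPa.

ΔP ≈ 0.01601 kPa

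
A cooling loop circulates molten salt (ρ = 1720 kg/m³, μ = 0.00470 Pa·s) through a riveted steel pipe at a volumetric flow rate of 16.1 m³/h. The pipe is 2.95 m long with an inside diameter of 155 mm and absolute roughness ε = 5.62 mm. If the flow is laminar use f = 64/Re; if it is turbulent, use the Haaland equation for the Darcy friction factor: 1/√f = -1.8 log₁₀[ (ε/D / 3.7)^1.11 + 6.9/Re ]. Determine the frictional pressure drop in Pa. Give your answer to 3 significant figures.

ΔP ≈ 59.0 Pa

Q = 16.1 m³/h = 16.1/3600 = 0.004472 m³/s.
Cross-sectional area A = πD²/4 = π(0.155)²/4 = 0.01887 m²; mean velocity V = Q/A = 0.004472/0.01887 = 0.237 m/s.
Reynolds number Re = ρVD/μ = 1720 · 0.237 · 0.155 / 0.0047 = 1.344e+04.
Re > 4000 → turbulent. Relative roughness ε/D = 0.00562/0.155 = 0.0363. Haaland: 1/√f = -1.8 log₁₀[(0.0363/3.7)^1.11 + 6.9/1.344e+04] = -1.8 log₁₀[0.00589 + 0.000513] = 3.948, so f = 0.06415.
Darcy-Weisbach: ΔP = f(L/D)(ρV²/2) = 0.06415·(2.95/0.155)·(1720·0.237²/2) = 0.06415·19.03·48.31 = 58.98 Pa.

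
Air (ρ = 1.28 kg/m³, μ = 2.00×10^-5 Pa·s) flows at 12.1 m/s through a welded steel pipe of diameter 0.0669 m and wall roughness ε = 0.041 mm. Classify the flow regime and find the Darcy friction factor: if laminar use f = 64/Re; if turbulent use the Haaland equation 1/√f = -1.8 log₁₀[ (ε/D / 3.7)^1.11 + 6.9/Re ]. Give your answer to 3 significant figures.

f ≈ 0.0225

Re = ρVD/μ = 1.28·12.1·0.0669/2e-05 = 5.181e+04.
Re > 4000 → turbulent. ε/D = 4.1e-05/0.0669 = 0.000613; Haaland: 1/√f = -1.8 log₁₀[6.36e-05 + 0.000133] = 6.671, so f = 0.02247.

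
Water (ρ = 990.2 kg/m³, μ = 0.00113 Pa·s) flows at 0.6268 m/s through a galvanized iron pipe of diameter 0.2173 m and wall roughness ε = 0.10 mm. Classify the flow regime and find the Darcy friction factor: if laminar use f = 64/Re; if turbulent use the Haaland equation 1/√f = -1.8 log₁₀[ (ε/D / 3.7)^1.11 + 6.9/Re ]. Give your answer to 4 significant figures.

f ≈ 0.01946

Re = ρVD/μ = 990.2·0.6268·0.2173/0.00113 = 1.194e+05.
Re > 4000 → turbulent. ε/D = 0.0001/0.2173 = 0.00046; Haaland: 1/√f = -1.8 log₁₀[4.63e-05 + 5.78e-05] = 7.169, so f = 0.01946.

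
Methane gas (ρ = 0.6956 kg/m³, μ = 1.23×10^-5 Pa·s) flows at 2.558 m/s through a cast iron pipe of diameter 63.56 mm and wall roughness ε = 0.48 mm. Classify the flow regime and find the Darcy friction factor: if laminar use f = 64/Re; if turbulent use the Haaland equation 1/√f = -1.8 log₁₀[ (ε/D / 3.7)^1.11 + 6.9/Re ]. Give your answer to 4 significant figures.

f ≈ 0.04085

Re = ρVD/μ = 0.6956·2.558·0.06356/1.23e-05 = 9195.
Re > 4000 → turbulent. ε/D = 0.00048/0.06356 = 0.00755; Haaland: 1/√f = -1.8 log₁₀[0.00103 + 0.00075] = 4.948, so f = 0.04085.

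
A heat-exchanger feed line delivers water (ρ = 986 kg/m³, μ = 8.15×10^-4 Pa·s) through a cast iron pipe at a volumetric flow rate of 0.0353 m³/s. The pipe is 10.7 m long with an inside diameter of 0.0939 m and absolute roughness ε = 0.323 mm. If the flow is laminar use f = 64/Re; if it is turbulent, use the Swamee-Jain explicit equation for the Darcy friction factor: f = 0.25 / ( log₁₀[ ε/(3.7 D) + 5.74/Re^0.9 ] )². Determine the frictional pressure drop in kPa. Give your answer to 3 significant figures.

ΔP ≈ 40.2 kPa

Cross-sectional area A = πD²/4 = π(0.0939)²/4 = 0.006925 m²; mean velocity V = Q/A = 0.0353/0.006925 = 5.097 m/s.
Reynolds number Re = ρVD/μ = 986 · 5.097 · 0.0939 / 0.000815 = 5.791e+05.
Re > 4000 → turbulent. Relative roughness ε/D = 0.000323/0.0939 = 0.00344. Swamee-Jain: f = 0.25/(log₁₀[0.00344/3.7 + 5.74/5.791e+05^0.9])² = 0.25/(log₁₀[0.00093 + 3.74e-05])² = 0.25/(-3.015)² = 0.02751.
Darcy-Weisbach: ΔP = f(L/D)(ρV²/2) = 0.02751·(10.7/0.0939)·(986·5.097²/2) = 0.02751·114·1.281e+04 = 4.016e+04 Pa.
ΔP = 4.016e+04 Pa = 40.2 kPa.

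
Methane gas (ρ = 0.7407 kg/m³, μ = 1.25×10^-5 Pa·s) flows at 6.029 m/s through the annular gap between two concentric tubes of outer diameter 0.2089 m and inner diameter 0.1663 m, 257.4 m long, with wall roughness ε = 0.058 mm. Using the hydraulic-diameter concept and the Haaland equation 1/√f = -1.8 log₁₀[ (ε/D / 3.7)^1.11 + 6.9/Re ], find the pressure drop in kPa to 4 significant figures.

ΔP ≈ 2.427 kPa

Hydraulic diameter D_h = 4A/P = D_o - D_i = 0.2089 - 0.1663 = 0.0426 m.
Re = ρVD_h/μ = 0.7407·6.029·0.0426/1.25e-05 = 1.522e+04.
ε/D_h = 5.8e-05/0.0426 = 0.00136; Haaland gives 1/√f = -1.8 log₁₀[0.000154+0.000453] = 5.79, so f = 0.02983.
ΔP = f(L/D_h)(ρV²/2) = 0.02983·257.4/0.0426·13.46 = 2427 Pa.
ΔP = 2.427 kPa.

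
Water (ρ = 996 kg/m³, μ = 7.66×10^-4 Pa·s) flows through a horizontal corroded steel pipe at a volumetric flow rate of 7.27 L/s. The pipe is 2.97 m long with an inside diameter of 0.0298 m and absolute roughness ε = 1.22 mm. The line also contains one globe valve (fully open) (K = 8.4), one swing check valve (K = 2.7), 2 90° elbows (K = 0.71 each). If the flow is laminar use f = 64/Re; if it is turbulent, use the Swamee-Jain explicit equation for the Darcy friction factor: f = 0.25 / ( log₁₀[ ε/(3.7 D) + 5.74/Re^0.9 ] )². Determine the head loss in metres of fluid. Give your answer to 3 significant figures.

h_f ≈ 105 m

Q = 7.27 L/s = 7.27/1000 = 0.00727 m³/s.
Cross-sectional area A = πD²/4 = π(0.0298)²/4 = 0.0006975 m²; mean velocity V = Q/A = 0.00727/0.0006975 = 10.42 m/s.
Reynolds number Re = ρVD/μ = 996 · 10.42 · 0.0298 / 0.000766 = 4.039e+05.
Re > 4000 → turbulent. Relative roughness ε/D = 0.00122/0.0298 = 0.0409. Swamee-Jain: f = 0.25/(log₁₀[0.0409/3.7 + 5.74/4.039e+05^0.9])² = 0.25/(log₁₀[0.0111 + 5.17e-05])² = 0.25/(-1.954)² = 0.06547.
Total minor-loss coefficient ΣK = 1·8.4 + 1·2.7 + 2·0.71 = 12.5.
ΔP = [f·L/D + ΣK]·(ρV²/2) = [0.06547·2.97/0.0298 + 12.5]·(996·10.42²/2) = [6.526 + 12.5]·5.411e+04 = 1.03e+06 Pa.
Head loss h_f = ΔP/(ρg) = 1.03e+06/(996·9.81) = 105 m.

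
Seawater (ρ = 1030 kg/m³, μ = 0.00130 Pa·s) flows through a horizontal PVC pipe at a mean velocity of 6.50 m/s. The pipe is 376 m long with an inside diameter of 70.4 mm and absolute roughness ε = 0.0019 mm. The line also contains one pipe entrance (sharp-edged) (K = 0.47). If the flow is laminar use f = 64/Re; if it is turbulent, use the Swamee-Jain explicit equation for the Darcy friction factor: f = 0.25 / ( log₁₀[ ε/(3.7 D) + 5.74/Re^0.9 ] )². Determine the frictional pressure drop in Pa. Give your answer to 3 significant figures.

Reynolds number Re = ρVD/μ = 1030 · 6.5 · 0.0704 / 0.0013 = 3.626e+05.
Re > 4000 → turbulent. Relative roughness ε/D = 1.9e-06/0.0704 = 2.7e-05. Swamee-Jain: f = 0.25/(log₁₀[2.7e-05/3.7 + 5.74/3.626e+05^0.9])² = 0.25/(log₁₀[7.29e-06 + 5.69e-05])² = 0.25/(-4.192)² = 0.01423.
Total minor-loss coefficient ΣK = 1·0.47 = 0.47.
ΔP = [f·L/D + ΣK]·(ρV²/2) = [0.01423·376/0.0704 + 0.47]·(1030·6.5²/2) = [75.98 + 0.47]·2.176e+04 = 1.663e+06 Pa.

ΔP ≈ 1.66×10^6 Pa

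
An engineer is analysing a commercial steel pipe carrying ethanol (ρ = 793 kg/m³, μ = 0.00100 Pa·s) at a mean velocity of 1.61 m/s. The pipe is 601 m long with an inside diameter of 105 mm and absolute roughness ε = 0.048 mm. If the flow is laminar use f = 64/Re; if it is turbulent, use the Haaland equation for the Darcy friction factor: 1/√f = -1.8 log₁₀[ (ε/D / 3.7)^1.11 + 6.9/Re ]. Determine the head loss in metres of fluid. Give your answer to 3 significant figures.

h_f ≈ 14.5 m

Reynolds number Re = ρVD/μ = 793 · 1.61 · 0.105 / 0.001 = 1.341e+05.
Re > 4000 → turbulent. Relative roughness ε/D = 4.8e-05/0.105 = 0.000457. Haaland: 1/√f = -1.8 log₁₀[(0.000457/3.7)^1.11 + 6.9/1.341e+05] = -1.8 log₁₀[4.59e-05 + 5.15e-05] = 7.221, so f = 0.01918.
Darcy-Weisbach: ΔP = f(L/D)(ρV²/2) = 0.01918·(601/0.105)·(793·1.61²/2) = 0.01918·5724·1028 = 1.128e+05 Pa.
Head loss h_f = ΔP/(ρg) = 1.128e+05/(793·9.81) = 14.5 m.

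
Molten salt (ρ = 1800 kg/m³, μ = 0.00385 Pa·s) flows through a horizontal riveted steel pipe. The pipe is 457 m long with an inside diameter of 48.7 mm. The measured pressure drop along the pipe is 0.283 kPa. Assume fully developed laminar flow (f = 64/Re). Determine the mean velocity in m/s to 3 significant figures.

For laminar flow, f = 64/Re with Re = ρVD/μ, so Darcy-Weisbach reduces to ΔP = 32μLV/D². Solving for V: V = ΔP·D²/(32μL) = 283·(0.0487)²/(32·0.00385·457) = 0.01192 m/s.
Check: Re = ρVD/μ = 1800·0.01192·0.0487/0.00385 = 271.4 < 2300, so the laminar assumption holds.

V ≈ 0.0119 m/s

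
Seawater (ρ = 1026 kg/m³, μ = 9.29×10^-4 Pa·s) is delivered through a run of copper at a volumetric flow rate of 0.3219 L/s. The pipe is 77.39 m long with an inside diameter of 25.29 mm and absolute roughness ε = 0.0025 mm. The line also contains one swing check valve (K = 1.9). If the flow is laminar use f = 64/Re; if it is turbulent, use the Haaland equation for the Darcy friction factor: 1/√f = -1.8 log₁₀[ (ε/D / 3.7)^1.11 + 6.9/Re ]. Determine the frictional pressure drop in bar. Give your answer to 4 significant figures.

Q = 0.3219 L/s = 0.3219/1000 = 0.0003219 m³/s.
Cross-sectional area A = πD²/4 = π(0.02529)²/4 = 0.0005023 m²; mean velocity V = Q/A = 0.0003219/0.0005023 = 0.6408 m/s.
Reynolds number Re = ρVD/μ = 1026 · 0.6408 · 0.02529 / 0.000929 = 1.79e+04.
Re > 4000 → turbulent. Relative roughness ε/D = 2.5e-06/0.02529 = 9.89e-05. Haaland: 1/√f = -1.8 log₁₀[(9.89e-05/3.7)^1.11 + 6.9/1.79e+04] = -1.8 log₁₀[8.39e-06 + 0.000386] = 6.128, so f = 0.02663.
Total minor-loss coefficient ΣK = 1·1.9 = 1.9.
ΔP = [f·L/D + ΣK]·(ρV²/2) = [0.02663·77.39/0.02529 + 1.9]·(1026·0.6408²/2) = [81.48 + 1.9]·210.7 = 1.757e+04 Pa.
ΔP = 1.757e+04 Pa = 0.1757 bar.

ΔP ≈ 0.1757 bar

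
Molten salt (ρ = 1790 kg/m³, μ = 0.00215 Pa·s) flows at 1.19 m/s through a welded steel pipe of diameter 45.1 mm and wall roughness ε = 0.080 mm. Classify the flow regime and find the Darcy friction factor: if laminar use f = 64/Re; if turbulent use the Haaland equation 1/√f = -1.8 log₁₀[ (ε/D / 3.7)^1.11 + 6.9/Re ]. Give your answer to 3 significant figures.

Re = ρVD/μ = 1790·1.19·0.0451/0.00215 = 4.468e+04.
Re > 4000 → turbulent. ε/D = 8e-05/0.0451 = 0.00177; Haaland: 1/√f = -1.8 log₁₀[0.000207 + 0.000154] = 6.196, so f = 0.02605.

f ≈ 0.0260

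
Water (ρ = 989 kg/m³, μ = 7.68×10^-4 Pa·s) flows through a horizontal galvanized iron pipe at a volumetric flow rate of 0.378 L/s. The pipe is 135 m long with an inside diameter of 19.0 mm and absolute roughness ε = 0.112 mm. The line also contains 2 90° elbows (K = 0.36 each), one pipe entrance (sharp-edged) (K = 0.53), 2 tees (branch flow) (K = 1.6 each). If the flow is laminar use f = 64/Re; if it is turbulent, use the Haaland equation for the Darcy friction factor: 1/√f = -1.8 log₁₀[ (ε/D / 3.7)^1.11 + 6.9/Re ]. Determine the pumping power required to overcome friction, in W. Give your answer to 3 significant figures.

Q = 0.378 L/s = 0.378/1000 = 0.000378 m³/s.
Cross-sectional area A = πD²/4 = π(0.019)²/4 = 0.0002835 m²; mean velocity V = Q/A = 0.000378/0.0002835 = 1.333 m/s.
Reynolds number Re = ρVD/μ = 989 · 1.333 · 0.019 / 0.000768 = 3.262e+04.
Re > 4000 → turbulent. Relative roughness ε/D = 0.000112/0.019 = 0.00589. Haaland: 1/√f = -1.8 log₁₀[(0.00589/3.7)^1.11 + 6.9/3.262e+04] = -1.8 log₁₀[0.000784 + 0.000212] = 5.403, so f = 0.03425.
Total minor-loss coefficient ΣK = 2·0.36 + 1·0.53 + 2·1.6 = 4.45.
ΔP = [f·L/D + ΣK]·(ρV²/2) = [0.03425·135/0.019 + 4.45]·(989·1.333²/2) = [243.4 + 4.45]·878.9 = 2.178e+05 Pa.
Pumping power P = QΔP = 0.000378·2.178e+05 = 82.34 W = 82.3 W.

P ≈ 82.3 W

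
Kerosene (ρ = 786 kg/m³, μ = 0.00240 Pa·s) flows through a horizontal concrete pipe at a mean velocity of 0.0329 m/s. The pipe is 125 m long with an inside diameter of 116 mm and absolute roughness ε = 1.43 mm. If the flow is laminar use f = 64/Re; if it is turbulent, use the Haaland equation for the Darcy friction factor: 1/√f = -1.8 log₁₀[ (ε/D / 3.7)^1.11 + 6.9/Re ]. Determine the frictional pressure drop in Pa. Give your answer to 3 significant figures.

Reynolds number Re = ρVD/μ = 786 · 0.0329 · 0.116 / 0.0024 = 1250.
Re < 2300 → laminar flow, so f = 64/Re = 64/1250 = 0.05121 (the turbulent correlation is not needed).
Darcy-Weisbach: ΔP = f(L/D)(ρV²/2) = 0.05121·(125/0.116)·(786·0.0329²/2) = 0.05121·1078·0.4254 = 23.47 Pa.

ΔP ≈ 23.5 Pa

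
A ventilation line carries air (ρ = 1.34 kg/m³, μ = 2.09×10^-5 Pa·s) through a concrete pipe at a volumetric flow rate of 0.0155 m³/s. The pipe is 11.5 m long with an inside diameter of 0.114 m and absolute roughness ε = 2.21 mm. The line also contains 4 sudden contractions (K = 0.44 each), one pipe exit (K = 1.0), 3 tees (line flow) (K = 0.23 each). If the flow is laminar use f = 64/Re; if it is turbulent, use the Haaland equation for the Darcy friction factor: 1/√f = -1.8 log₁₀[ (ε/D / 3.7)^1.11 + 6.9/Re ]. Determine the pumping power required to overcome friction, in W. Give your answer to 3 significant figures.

Cross-sectional area A = πD²/4 = π(0.114)²/4 = 0.01021 m²; mean velocity V = Q/A = 0.0155/0.01021 = 1.519 m/s.
Reynolds number Re = ρVD/μ = 1.34 · 1.519 · 0.114 / 2.09e-05 = 1.11e+04.
Re > 4000 → turbulent. Relative roughness ε/D = 0.00221/0.114 = 0.0194. Haaland: 1/√f = -1.8 log₁₀[(0.0194/3.7)^1.11 + 6.9/1.11e+04] = -1.8 log₁₀[0.00294 + 0.000622] = 4.407, so f = 0.05149.
Total minor-loss coefficient ΣK = 4·0.44 + 1·1 + 3·0.23 = 3.45.
ΔP = [f·L/D + ΣK]·(ρV²/2) = [0.05149·11.5/0.114 + 3.45]·(1.34·1.519²/2) = [5.194 + 3.45]·1.545 = 13.36 Pa.
Pumping power P = QΔP = 0.0155·13.36 = 0.2070 W = 0.207 W.

P ≈ 0.207 W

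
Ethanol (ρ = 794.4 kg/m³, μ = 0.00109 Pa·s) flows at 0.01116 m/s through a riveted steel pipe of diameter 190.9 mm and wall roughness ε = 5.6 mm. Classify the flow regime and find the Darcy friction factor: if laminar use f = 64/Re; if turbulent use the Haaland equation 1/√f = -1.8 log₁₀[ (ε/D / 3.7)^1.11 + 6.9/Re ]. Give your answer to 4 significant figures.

f ≈ 0.04122

Re = ρVD/μ = 794.4·0.01116·0.1909/0.00109 = 1553.
Re < 2300 → laminar, so f = 64/Re = 0.04122 (roughness is irrelevant in laminar flow).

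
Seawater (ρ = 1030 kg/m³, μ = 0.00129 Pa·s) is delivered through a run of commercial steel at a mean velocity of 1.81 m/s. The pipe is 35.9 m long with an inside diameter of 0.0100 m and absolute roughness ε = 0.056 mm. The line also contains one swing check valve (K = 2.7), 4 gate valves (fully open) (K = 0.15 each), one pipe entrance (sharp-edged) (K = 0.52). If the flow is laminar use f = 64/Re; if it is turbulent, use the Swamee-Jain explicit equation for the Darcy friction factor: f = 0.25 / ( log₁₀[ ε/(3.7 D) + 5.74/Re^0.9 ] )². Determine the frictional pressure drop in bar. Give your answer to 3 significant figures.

Reynolds number Re = ρVD/μ = 1030 · 1.81 · 0.01 / 0.00129 = 1.445e+04.
Re > 4000 → turbulent. Relative roughness ε/D = 5.6e-05/0.01 = 0.0056. Swamee-Jain: f = 0.25/(log₁₀[0.0056/3.7 + 5.74/1.445e+04^0.9])² = 0.25/(log₁₀[0.00151 + 0.00104])² = 0.25/(-2.594)² = 0.03716.
Total minor-loss coefficient ΣK = 1·2.7 + 4·0.15 + 1·0.52 = 3.82.
ΔP = [f·L/D + ΣK]·(ρV²/2) = [0.03716·35.9/0.01 + 3.82]·(1030·1.81²/2) = [133.4 + 3.82]·1687 = 2.315e+05 Pa.
ΔP = 2.315e+05 Pa = 2.32 bar.

ΔP ≈ 2.32 bar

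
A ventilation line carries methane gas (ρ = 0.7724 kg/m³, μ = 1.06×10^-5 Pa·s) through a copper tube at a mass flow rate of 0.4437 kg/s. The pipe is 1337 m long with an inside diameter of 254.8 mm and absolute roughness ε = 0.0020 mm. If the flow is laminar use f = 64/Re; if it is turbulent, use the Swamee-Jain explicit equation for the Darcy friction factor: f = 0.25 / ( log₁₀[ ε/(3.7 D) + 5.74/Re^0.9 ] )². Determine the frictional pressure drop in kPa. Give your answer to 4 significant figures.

ΔP ≈ 3.979 kPa

A = πD²/4 = π(0.2548)²/4 = 0.05099 m²; mean velocity V = ṁ/(ρA) = 0.4437/(0.7724 · 0.05099) = 11.27 m/s.
Reynolds number Re = ρVD/μ = 0.7724 · 11.27 · 0.2548 / 1.06e-05 = 2.092e+05.
Re > 4000 → turbulent. Relative roughness ε/D = 2e-06/0.2548 = 7.85e-06. Swamee-Jain: f = 0.25/(log₁₀[7.85e-06/3.7 + 5.74/2.092e+05^0.9])² = 0.25/(log₁₀[2.12e-06 + 9.34e-05])² = 0.25/(-4.02)² = 0.01547.
Darcy-Weisbach: ΔP = f(L/D)(ρV²/2) = 0.01547·(1337/0.2548)·(0.7724·11.27²/2) = 0.01547·5247·49.02 = 3979 Pa.
ΔP = 3979 Pa = 3.979 kPa.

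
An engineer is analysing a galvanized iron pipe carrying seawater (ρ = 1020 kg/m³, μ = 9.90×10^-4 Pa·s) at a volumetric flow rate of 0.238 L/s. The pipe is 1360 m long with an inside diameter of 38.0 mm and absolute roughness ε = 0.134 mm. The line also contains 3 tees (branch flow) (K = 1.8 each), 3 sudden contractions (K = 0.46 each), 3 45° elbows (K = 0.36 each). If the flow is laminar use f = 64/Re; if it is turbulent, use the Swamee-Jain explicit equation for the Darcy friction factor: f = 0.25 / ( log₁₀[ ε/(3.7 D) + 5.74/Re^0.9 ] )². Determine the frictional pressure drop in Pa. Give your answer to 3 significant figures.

ΔP ≈ 30500 Pa

Q = 0.238 L/s = 0.238/1000 = 0.000238 m³/s.
Cross-sectional area A = πD²/4 = π(0.038)²/4 = 0.001134 m²; mean velocity V = Q/A = 0.000238/0.001134 = 0.2099 m/s.
Reynolds number Re = ρVD/μ = 1020 · 0.2099 · 0.038 / 0.00099 = 8216.
Re > 4000 → turbulent. Relative roughness ε/D = 0.000134/0.038 = 0.00353. Swamee-Jain: f = 0.25/(log₁₀[0.00353/3.7 + 5.74/8216^0.9])² = 0.25/(log₁₀[0.000953 + 0.00172])² = 0.25/(-2.573)² = 0.03777.
Total minor-loss coefficient ΣK = 3·1.8 + 3·0.46 + 3·0.36 = 7.86.
ΔP = [f·L/D + ΣK]·(ρV²/2) = [0.03777·1360/0.038 + 7.86]·(1020·0.2099²/2) = [1352 + 7.86]·22.46 = 3.053e+04 Pa.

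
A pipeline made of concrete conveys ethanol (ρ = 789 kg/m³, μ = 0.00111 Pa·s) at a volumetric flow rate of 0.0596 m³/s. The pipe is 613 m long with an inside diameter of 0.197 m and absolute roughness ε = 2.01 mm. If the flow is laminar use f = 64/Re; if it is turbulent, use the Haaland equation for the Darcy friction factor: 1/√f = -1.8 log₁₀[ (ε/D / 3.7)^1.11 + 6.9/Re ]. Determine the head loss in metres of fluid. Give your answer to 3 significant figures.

h_f ≈ 23.3 m

Cross-sectional area A = πD²/4 = π(0.197)²/4 = 0.03048 m²; mean velocity V = Q/A = 0.0596/0.03048 = 1.955 m/s.
Reynolds number Re = ρVD/μ = 789 · 1.955 · 0.197 / 0.00111 = 2.738e+05.
Re > 4000 → turbulent. Relative roughness ε/D = 0.00201/0.197 = 0.0102. Haaland: 1/√f = -1.8 log₁₀[(0.0102/3.7)^1.11 + 6.9/2.738e+05] = -1.8 log₁₀[0.00144 + 2.52e-05] = 5.1, so f = 0.03844.
Darcy-Weisbach: ΔP = f(L/D)(ρV²/2) = 0.03844·(613/0.197)·(789·1.955²/2) = 0.03844·3112·1508 = 1.804e+05 Pa.
Head loss h_f = ΔP/(ρg) = 1.804e+05/(789·9.81) = 23.3 m.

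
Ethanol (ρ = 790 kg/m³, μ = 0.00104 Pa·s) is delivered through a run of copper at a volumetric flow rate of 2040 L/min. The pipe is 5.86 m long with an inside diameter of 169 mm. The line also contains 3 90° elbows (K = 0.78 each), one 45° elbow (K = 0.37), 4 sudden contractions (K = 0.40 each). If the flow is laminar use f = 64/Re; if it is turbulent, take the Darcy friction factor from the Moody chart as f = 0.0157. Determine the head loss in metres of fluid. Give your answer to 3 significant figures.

h_f ≈ 0.568 m

Q = 2040 L/min = 2040/60000 = 0.034 m³/s.
Cross-sectional area A = πD²/4 = π(0.169)²/4 = 0.02243 m²; mean velocity V = Q/A = 0.034/0.02243 = 1.516 m/s.
Reynolds number Re = ρVD/μ = 790 · 1.516 · 0.169 / 0.00104 = 1.946e+05.
Re > 4000 → turbulent; use the Moody-chart value f = 0.0157.
Total minor-loss coefficient ΣK = 3·0.78 + 1·0.37 + 4·0.4 = 4.31.
ΔP = [f·L/D + ΣK]·(ρV²/2) = [0.0157·5.86/0.169 + 4.31]·(790·1.516²/2) = [0.5444 + 4.31]·907.5 = 4405 Pa.
Head loss h_f = ΔP/(ρg) = 4405/(790·9.81) = 0.568 m.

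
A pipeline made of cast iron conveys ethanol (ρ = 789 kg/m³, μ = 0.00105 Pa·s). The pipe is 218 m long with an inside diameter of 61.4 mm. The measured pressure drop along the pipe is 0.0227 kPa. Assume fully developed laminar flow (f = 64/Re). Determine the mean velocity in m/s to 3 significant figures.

V ≈ 0.0117 m/s

For laminar flow, f = 64/Re with Re = ρVD/μ, so Darcy-Weisbach reduces to ΔP = 32μLV/D². Solving for V: V = ΔP·D²/(32μL) = 22.7·(0.0614)²/(32·0.00105·218) = 0.01168 m/s.
Check: Re = ρVD/μ = 789·0.01168·0.0614/0.00105 = 539 < 2300, so the laminar assumption holds.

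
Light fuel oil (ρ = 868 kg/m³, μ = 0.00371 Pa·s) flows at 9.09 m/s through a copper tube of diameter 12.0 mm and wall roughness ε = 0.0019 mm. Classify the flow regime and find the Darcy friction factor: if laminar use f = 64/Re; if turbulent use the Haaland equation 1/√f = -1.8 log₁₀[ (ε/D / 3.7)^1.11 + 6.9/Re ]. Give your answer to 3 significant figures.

f ≈ 0.0245

Re = ρVD/μ = 868·9.09·0.012/0.00371 = 2.552e+04.
Re > 4000 → turbulent. ε/D = 1.9e-06/0.012 = 0.000158; Haaland: 1/√f = -1.8 log₁₀[1.42e-05 + 0.00027] = 6.383, so f = 0.02455.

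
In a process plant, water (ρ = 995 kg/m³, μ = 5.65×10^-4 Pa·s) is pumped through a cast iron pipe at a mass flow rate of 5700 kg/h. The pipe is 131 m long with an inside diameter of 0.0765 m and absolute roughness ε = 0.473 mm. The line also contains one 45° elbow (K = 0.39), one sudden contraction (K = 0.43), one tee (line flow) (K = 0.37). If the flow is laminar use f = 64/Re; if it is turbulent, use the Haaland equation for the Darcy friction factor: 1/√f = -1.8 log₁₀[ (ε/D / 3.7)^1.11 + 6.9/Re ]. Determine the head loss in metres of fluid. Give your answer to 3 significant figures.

ṁ = 5700 kg/h = 5700/3600 = 1.583 kg/s.
A = πD²/4 = π(0.0765)²/4 = 0.004596 m²; mean velocity V = ṁ/(ρA) = 1.583/(995 · 0.004596) = 0.3462 m/s.
Reynolds number Re = ρVD/μ = 995 · 0.3462 · 0.0765 / 0.000565 = 4.664e+04.
Re > 4000 → turbulent. Relative roughness ε/D = 0.000473/0.0765 = 0.00618. Haaland: 1/√f = -1.8 log₁₀[(0.00618/3.7)^1.11 + 6.9/4.664e+04] = -1.8 log₁₀[0.000827 + 0.000148] = 5.42, so f = 0.03404.
Total minor-loss coefficient ΣK = 1·0.39 + 1·0.43 + 1·0.37 = 1.19.
ΔP = [f·L/D + ΣK]·(ρV²/2) = [0.03404·131/0.0765 + 1.19]·(995·0.3462²/2) = [58.3 + 1.19]·59.63 = 3547 Pa.
Head loss h_f = ΔP/(ρg) = 3547/(995·9.81) = 0.363 m.

h_f ≈ 0.363 m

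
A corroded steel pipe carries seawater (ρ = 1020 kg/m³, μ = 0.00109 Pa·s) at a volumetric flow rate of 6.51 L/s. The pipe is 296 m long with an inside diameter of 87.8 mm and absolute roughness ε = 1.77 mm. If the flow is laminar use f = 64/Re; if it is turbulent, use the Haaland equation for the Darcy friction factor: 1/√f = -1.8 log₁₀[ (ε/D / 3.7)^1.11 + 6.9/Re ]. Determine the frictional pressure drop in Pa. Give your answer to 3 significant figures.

ΔP ≈ 98000 Pa

Q = 6.51 L/s = 6.51/1000 = 0.00651 m³/s.
Cross-sectional area A = πD²/4 = π(0.0878)²/4 = 0.006055 m²; mean velocity V = Q/A = 0.00651/0.006055 = 1.075 m/s.
Reynolds number Re = ρVD/μ = 1020 · 1.075 · 0.0878 / 0.00109 = 8.834e+04.
Re > 4000 → turbulent. Relative roughness ε/D = 0.00177/0.0878 = 0.0202. Haaland: 1/√f = -1.8 log₁₀[(0.0202/3.7)^1.11 + 6.9/8.834e+04] = -1.8 log₁₀[0.00307 + 7.81e-05] = 4.503, so f = 0.04931.
Darcy-Weisbach: ΔP = f(L/D)(ρV²/2) = 0.04931·(296/0.0878)·(1020·1.075²/2) = 0.04931·3371·589.6 = 9.802e+04 Pa.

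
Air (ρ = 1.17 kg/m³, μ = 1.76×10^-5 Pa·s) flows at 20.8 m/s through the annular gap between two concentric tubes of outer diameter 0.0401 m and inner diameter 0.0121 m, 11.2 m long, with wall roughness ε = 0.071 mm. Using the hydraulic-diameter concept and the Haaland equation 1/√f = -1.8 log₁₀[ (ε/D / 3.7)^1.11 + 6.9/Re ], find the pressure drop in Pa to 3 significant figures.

ΔP ≈ 2850 Pa

Hydraulic diameter D_h = 4A/P = D_o - D_i = 0.0401 - 0.0121 = 0.028 m.
Re = ρVD_h/μ = 1.17·20.8·0.028/1.76e-05 = 3.872e+04.
ε/D_h = 7.1e-05/0.028 = 0.00254; Haaland gives 1/√f = -1.8 log₁₀[0.000308+0.000178] = 5.965, so f = 0.02811.
ΔP = f(L/D_h)(ρV²/2) = 0.02811·11.2/0.028·253.1 = 2846 Pa.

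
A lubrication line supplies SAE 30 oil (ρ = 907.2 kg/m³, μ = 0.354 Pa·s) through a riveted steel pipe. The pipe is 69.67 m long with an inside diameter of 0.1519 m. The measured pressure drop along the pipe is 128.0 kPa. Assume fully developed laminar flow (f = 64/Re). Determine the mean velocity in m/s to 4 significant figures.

For laminar flow, f = 64/Re with Re = ρVD/μ, so Darcy-Weisbach reduces to ΔP = 32μLV/D². Solving for V: V = ΔP·D²/(32μL) = 1.28e+05·(0.1519)²/(32·0.354·69.67) = 3.742 m/s.
Check: Re = ρVD/μ = 907.2·3.742·0.1519/0.354 = 1457 < 2300, so the laminar assumption holds.

V ≈ 3.742 m/s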